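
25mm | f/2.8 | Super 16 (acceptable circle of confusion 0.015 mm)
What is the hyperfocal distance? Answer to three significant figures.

Hyperfocal distance H = f²/(N·c) + f = 25²/(2.8 × 0.015) + 25 = 625/0.042 + 25 ≈ 14906.0 mm ≈ 14.9 m.

14.9 m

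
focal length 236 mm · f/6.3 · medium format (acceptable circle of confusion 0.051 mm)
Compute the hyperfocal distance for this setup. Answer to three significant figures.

Hyperfocal distance H = f²/(N·c) + f = 236²/(6.3 × 0.051) + 236 = 55696/0.3213 + 236 ≈ 173581.8 mm ≈ 174 m.

174 m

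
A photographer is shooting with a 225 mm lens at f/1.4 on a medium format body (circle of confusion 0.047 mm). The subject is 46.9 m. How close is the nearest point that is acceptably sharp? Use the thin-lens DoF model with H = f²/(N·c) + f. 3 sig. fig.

44.2 m

Hyperfocal distance H = f²/(N·c) + f = 225²/(1.4 × 0.047) + 225 = 50625/0.0658 + 225 ≈ 769601.9 mm ≈ 769.6 m.
Near limit Dn = s·(H − f)/(H + s − 2f) = 46900 × (769601.9 − 225) / (769601.9 + 46900 − 2 × 225) = 46900 × 769376.9 / 816051.9 ≈ 44218 mm ≈ 44.2 m.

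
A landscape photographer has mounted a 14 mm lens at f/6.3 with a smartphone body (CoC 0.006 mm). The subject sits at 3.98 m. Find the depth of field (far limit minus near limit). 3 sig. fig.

14.7 m

Hyperfocal distance H = f²/(N·c) + f = 14²/(6.3 × 0.006) + 14 = 196/0.0378 + 14 ≈ 5199.2 mm ≈ 5.199 m.
Near limit Dn = s·(H − f)/(H + s − 2f) = 3980 × (5199.2 − 14) / (5199.2 + 3980 − 2 × 14) = 3980 × 5185.2 / 9151.2 ≈ 2255 mm.
Far limit Df = s·(H − f)/(H − s) = 3980 × (5199.2 − 14) / (5199.2 − 3980) = 3980 × 5185.2 / 1219.2 ≈ 16927 mm.
Depth of field = Df − Dn = 16927 − 2255 ≈ 14672 mm ≈ 14.7 m.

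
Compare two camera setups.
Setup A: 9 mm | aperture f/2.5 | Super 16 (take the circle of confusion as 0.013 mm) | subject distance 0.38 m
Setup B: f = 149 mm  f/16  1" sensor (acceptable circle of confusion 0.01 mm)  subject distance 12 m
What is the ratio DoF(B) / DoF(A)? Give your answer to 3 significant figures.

Setup A: H = 9²/(2.5×0.013) + 9 ≈ 2501.3 mm; DoF = Df − Dn = 446.46 − 330.76 ≈ 115.70 mm.
Setup B: H = 149²/(16×0.01) + 149 ≈ 138905.2 mm; DoF = Df − Dn = 13120.6 − 11055.7 ≈ 2064.9 mm.
Ratio = 2064.9 / 115.70 ≈ 17.8.

17.8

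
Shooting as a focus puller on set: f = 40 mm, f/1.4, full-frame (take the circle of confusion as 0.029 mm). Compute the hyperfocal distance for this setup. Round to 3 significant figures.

Hyperfocal distance H = f²/(N·c) + f = 40²/(1.4 × 0.029) + 40 = 1600/0.0406 + 40 ≈ 39448.9 mm ≈ 39.4 m.

39.4 m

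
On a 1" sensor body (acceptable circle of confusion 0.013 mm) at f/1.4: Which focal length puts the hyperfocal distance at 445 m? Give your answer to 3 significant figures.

90.0 mm

From H = f²/(N·c) + f, with f ≪ H: f ≈ √(H·N·c) = √(445000 × 1.4 × 0.013) = √8099.0 ≈ 89.99 mm.
The +f correction barely moves this — solving exactly, f² + N·c·f − N·c·H = 0 ⇒ f = (−N·c + √((N·c)² + 4·N·c·H))/2 = (−0.0182 + √32396)/2 ≈ 89.985 mm, so f ≈ 90.0 mm.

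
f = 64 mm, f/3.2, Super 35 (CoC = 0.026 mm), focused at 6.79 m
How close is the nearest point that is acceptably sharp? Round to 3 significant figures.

5.97 m

Hyperfocal distance H = f²/(N·c) + f = 64²/(3.2 × 0.026) + 64 = 4096/0.0832 + 64 ≈ 49294.8 mm ≈ 49.29 m.
Near limit Dn = s·(H − f)/(H + s − 2f) = 6790 × (49294.8 − 64) / (49294.8 + 6790 − 2 × 64) = 6790 × 49230.8 / 55956.8 ≈ 5973.8 mm ≈ 5.97 m.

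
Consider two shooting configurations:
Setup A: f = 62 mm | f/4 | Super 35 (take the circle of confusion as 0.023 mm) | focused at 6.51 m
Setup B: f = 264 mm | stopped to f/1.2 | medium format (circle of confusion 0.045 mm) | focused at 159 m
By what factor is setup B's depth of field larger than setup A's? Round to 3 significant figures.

19.3

Setup A: H = 62²/(4×0.023) + 62 ≈ 41844.6 mm; DoF = Df − Dn = 7698.0 − 5639.7 ≈ 2058.3 mm.
Setup B: H = 264²/(1.2×0.045) + 264 ≈ 1290930.7 mm; DoF = Df − Dn = 181297 − 141587 ≈ 39710 mm.
Ratio = 39710 / 2058.3 ≈ 19.3.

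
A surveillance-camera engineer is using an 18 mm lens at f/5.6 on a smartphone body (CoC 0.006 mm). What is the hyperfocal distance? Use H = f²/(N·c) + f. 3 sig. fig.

9.66 m

Hyperfocal distance H = f²/(N·c) + f = 18²/(5.6 × 0.006) + 18 = 324/0.0336 + 18 ≈ 9660.9 mm ≈ 9.66 m.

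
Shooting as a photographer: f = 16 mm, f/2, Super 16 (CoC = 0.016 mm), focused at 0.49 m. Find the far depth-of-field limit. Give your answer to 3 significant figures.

Hyperfocal distance H = f²/(N·c) + f = 16²/(2 × 0.016) + 16 = 256/0.032 + 16 ≈ 8016.0 mm ≈ 8.016 m.
Far limit Df = s·(H − f)/(H − s) = 490 × (8016.0 − 16) / (8016.0 − 490) = 490 × 8000.0 / 7526.0 ≈ 520.86 mm ≈ 0.521 m.

0.521 m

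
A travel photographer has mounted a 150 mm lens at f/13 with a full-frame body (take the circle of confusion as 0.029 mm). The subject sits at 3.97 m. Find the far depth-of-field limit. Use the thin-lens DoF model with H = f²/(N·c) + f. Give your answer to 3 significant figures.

Hyperfocal distance H = f²/(N·c) + f = 150²/(13 × 0.029) + 150 = 22500/0.377 + 150 ≈ 59831.7 mm ≈ 59.83 m.
Far limit Df = s·(H − f)/(H − s) = 3970 × (59831.7 − 150) / (59831.7 − 3970) = 3970 × 59681.7 / 55861.7 ≈ 4241.5 mm ≈ 4.24 m.

4.24 m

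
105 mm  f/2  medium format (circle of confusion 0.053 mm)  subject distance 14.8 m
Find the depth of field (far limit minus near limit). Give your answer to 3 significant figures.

4.27 m

Hyperfocal distance H = f²/(N·c) + f = 105²/(2 × 0.053) + 105 = 11025/0.106 + 105 ≈ 104114.4 mm ≈ 104.1 m.
Near limit Dn = s·(H − f)/(H + s − 2f) = 14800 × (104114.4 − 105) / (104114.4 + 14800 − 2 × 105) = 14800 × 104009.4 / 118704.4 ≈ 12967.8 mm.
Far limit Df = s·(H − f)/(H − s) = 14800 × (104114.4 − 105) / (104114.4 − 14800) = 14800 × 104009.4 / 89314.4 ≈ 17235.1 mm.
Depth of field = Df − Dn = 17235.1 − 12967.8 ≈ 4267.3 mm ≈ 4.27 m.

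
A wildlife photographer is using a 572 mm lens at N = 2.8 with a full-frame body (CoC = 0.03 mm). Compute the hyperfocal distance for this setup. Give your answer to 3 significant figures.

Hyperfocal distance H = f²/(N·c) + f = 572²/(2.8 × 0.03) + 572 = 327184/0.084 + 572 ≈ 3895619.6 mm ≈ 3900 m.

3900 m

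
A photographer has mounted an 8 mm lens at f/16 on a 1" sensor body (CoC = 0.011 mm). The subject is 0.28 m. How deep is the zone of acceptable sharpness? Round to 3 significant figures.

0.951 m

Hyperfocal distance H = f²/(N·c) + f = 8²/(16 × 0.011) + 8 = 64/0.176 + 8 ≈ 371.6 mm ≈ 0.372 m.
Near limit Dn = s·(H − f)/(H + s − 2f) = 280 × (371.6 − 8) / (371.6 + 280 − 2 × 8) = 280 × 363.6 / 635.6 ≈ 160.18 mm.
Far limit Df = s·(H − f)/(H − s) = 280 × (371.6 − 8) / (371.6 − 280) = 280 × 363.6 / 91.6 ≈ 1111.11 mm.
Depth of field = Df − Dn = 1111.11 − 160.18 ≈ 950.93 mm ≈ 0.951 m.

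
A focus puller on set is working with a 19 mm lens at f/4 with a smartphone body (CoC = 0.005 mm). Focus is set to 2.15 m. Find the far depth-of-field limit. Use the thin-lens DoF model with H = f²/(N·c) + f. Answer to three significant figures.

Hyperfocal distance H = f²/(N·c) + f = 19²/(4 × 0.005) + 19 = 361/0.02 + 19 ≈ 18069.0 mm ≈ 18.07 m.
Far limit Df = s·(H − f)/(H − s) = 2150 × (18069.0 − 19) / (18069.0 − 2150) = 2150 × 18050.0 / 15919.0 ≈ 2437.8 mm ≈ 2.44 m.

2.44 m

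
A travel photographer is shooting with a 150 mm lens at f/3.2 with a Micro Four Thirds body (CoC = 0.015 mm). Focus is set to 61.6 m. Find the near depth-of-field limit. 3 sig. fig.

Hyperfocal distance H = f²/(N·c) + f = 150²/(3.2 × 0.015) + 150 = 22500/0.048 + 150 ≈ 468900.0 mm ≈ 468.9 m.
Near limit Dn = s·(H − f)/(H + s − 2f) = 61600 × (468900.0 − 150) / (468900.0 + 61600 − 2 × 150) = 61600 × 468750.0 / 530200.0 ≈ 54461 mm ≈ 54.5 m.

54.5 m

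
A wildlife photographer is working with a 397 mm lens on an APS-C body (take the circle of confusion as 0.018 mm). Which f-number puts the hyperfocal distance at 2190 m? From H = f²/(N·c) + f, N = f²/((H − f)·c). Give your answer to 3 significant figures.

Rearrange H = f²/(N·c) + f for N: N = f² / ((H − f)·c).
N = 397² / ((2190000 − 397) × 0.018) = 157609 / 39413 ≈ 4.

f/4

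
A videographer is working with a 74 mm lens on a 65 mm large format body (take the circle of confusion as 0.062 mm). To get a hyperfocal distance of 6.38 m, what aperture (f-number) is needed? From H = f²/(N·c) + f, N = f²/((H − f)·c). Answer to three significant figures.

Rearrange H = f²/(N·c) + f for N: N = f² / ((H − f)·c).
N = 74² / ((6380 − 74) × 0.062) = 5476 / 391.0 ≈ 14.

f/14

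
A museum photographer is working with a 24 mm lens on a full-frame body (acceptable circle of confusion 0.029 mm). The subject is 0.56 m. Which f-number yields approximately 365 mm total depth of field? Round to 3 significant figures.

Write h = H − f = f²/(N·c). The thin-lens limits are Dn = s·h/(h + (s−f)) and Df = s·h/(h − (s−f)), so DoF = Df − Dn = 2·s·(s−f)·h / (h² − (s−f)²).
That is a quadratic in h: DoF·h² − 2·s·(s−f)·h − DoF·(s−f)² = 0 ⇒ h = (s−f)·(s + √(s² + DoF²)) / DoF = 536 × (560 + √(560² + 365²)) / 365 = 536 × (560 + 668.450) / 365 ≈ 1804.0 mm.
Then N = f²/(c·h) = 24² / (0.029 × 1804.0) = 576 / 52.315 ≈ 11.

f/11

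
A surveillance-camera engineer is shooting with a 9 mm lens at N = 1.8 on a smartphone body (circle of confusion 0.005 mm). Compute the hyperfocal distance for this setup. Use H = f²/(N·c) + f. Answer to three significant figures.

Hyperfocal distance H = f²/(N·c) + f = 9²/(1.8 × 0.005) + 9 = 81/0.009 + 9 ≈ 9009.0 mm ≈ 9.01 m.

9.01 m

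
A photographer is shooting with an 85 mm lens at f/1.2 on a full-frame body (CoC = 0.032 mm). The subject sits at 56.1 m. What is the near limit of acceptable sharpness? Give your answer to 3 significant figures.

43.2 m

Hyperfocal distance H = f²/(N·c) + f = 85²/(1.2 × 0.032) + 85 = 7225/0.0384 + 85 ≈ 188236.0 mm ≈ 188.2 m.
Near limit Dn = s·(H − f)/(H + s − 2f) = 56100 × (188236.0 − 85) / (188236.0 + 56100 − 2 × 85) = 56100 × 188151.0 / 244166.0 ≈ 43230 mm ≈ 43.2 m.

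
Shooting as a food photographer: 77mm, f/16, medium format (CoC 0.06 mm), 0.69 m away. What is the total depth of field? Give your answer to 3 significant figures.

138 mm

Hyperfocal distance H = f²/(N·c) + f = 77²/(16 × 0.06) + 77 = 5929/0.96 + 77 ≈ 6253.0 mm ≈ 6.253 m.
Near limit Dn = s·(H − f)/(H + s − 2f) = 690 × (6253.0 − 77) / (6253.0 + 690 − 2 × 77) = 690 × 6176.0 / 6789.0 ≈ 627.70 mm.
Far limit Df = s·(H − f)/(H − s) = 690 × (6253.0 − 77) / (6253.0 − 690) = 690 × 6176.0 / 5563.0 ≈ 766.03 mm.
Depth of field = Df − Dn = 766.03 − 627.70 ≈ 138.33 mm.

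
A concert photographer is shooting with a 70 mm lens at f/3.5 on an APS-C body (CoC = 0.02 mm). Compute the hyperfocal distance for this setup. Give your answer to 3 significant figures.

Hyperfocal distance H = f²/(N·c) + f = 70²/(3.5 × 0.02) + 70 = 4900/0.07 + 70 ≈ 70070.0 mm ≈ 70.1 m.

70.1 m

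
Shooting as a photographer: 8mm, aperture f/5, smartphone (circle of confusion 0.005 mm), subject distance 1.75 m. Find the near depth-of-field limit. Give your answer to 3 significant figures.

1.04 m

Hyperfocal distance H = f²/(N·c) + f = 8²/(5 × 0.005) + 8 = 64/0.025 + 8 ≈ 2568.0 mm ≈ 2.568 m.
Near limit Dn = s·(H − f)/(H + s − 2f) = 1750 × (2568.0 − 8) / (2568.0 + 1750 − 2 × 8) = 1750 × 2560.0 / 4302.0 ≈ 1041.4 mm ≈ 1.04 m.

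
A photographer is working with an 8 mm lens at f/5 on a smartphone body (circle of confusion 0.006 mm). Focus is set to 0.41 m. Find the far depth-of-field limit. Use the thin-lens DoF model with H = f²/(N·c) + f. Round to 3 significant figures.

0.505 m

Hyperfocal distance H = f²/(N·c) + f = 8²/(5 × 0.006) + 8 = 64/0.03 + 8 ≈ 2141.3 mm ≈ 2.141 m.
Far limit Df = s·(H − f)/(H − s) = 410 × (2141.3 − 8) / (2141.3 − 410) = 410 × 2133.3 / 1731.3 ≈ 505.20 mm ≈ 0.505 m.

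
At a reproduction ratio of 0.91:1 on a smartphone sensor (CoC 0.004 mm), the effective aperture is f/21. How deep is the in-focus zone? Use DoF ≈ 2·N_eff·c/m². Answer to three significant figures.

At magnification m, DoF ≈ 2·N_eff·c/m² = 2 × 21 × 0.004 / 0.91² = 0.168 / 0.8281 ≈ 0.203 mm.

0.203 mm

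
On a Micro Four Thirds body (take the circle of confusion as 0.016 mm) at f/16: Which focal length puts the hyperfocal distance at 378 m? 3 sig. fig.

311 mm

From H = f²/(N·c) + f, with f ≪ H: f ≈ √(H·N·c) = √(378000 × 16 × 0.016) = √96768 ≈ 311.1 mm.
The +f correction barely moves this — solving exactly, f² + N·c·f − N·c·H = 0 ⇒ f = (−N·c + √((N·c)² + 4·N·c·H))/2 = (−0.256 + √387072)/2 ≈ 310.95 mm, so f ≈ 311 mm.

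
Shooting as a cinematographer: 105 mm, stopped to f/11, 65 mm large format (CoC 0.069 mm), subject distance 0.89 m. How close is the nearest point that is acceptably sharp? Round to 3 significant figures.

Hyperfocal distance H = f²/(N·c) + f = 105²/(11 × 0.069) + 105 = 11025/0.759 + 105 ≈ 14630.7 mm ≈ 14.63 m.
Near limit Dn = s·(H − f)/(H + s − 2f) = 890 × (14630.7 − 105) / (14630.7 + 890 − 2 × 105) = 890 × 14525.7 / 15310.7 ≈ 844.37 mm ≈ 0.844 m.

0.844 m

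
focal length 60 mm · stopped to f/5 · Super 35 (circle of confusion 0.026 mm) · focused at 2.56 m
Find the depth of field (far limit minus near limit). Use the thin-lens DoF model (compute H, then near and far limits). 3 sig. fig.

Hyperfocal distance H = f²/(N·c) + f = 60²/(5 × 0.026) + 60 = 3600/0.13 + 60 ≈ 27752.3 mm ≈ 27.75 m.
Near limit Dn = s·(H − f)/(H + s − 2f) = 2560 × (27752.3 − 60) / (27752.3 + 2560 − 2 × 60) = 2560 × 27692.3 / 30192.3 ≈ 2348.03 mm.
Far limit Df = s·(H − f)/(H − s) = 2560 × (27752.3 − 60) / (27752.3 − 2560) = 2560 × 27692.3 / 25192.3 ≈ 2814.05 mm.
Depth of field = Df − Dn = 2814.05 − 2348.03 ≈ 466.02 mm.

466 mm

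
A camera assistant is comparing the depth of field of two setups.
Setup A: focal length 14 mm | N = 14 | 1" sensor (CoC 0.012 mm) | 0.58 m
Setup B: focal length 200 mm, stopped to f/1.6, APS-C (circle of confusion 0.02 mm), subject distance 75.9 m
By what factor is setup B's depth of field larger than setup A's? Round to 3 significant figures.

12.5

Setup A: H = 14²/(14×0.012) + 14 ≈ 1180.7 mm; DoF = Df − Dn = 1126.53 − 390.53 ≈ 736.00 mm.
Setup B: H = 200²/(1.6×0.02) + 200 ≈ 1250200.0 mm; DoF = Df − Dn = 80792.8 − 71566.0 ≈ 9226.8 mm.
Ratio = 9226.8 / 736.00 ≈ 12.5.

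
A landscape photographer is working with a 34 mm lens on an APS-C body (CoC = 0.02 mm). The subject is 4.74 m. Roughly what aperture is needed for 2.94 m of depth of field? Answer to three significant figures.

Write h = H − f = f²/(N·c). The thin-lens limits are Dn = s·h/(h + (s−f)) and Df = s·h/(h − (s−f)), so DoF = Df − Dn = 2·s·(s−f)·h / (h² − (s−f)²).
That is a quadratic in h: DoF·h² − 2·s·(s−f)·h − DoF·(s−f)² = 0 ⇒ h = (s−f)·(s + √(s² + DoF²)) / DoF = 4706 × (4740 + √(4740² + 2940²)) / 2940 = 4706 × (4740 + 5577.74) / 2940 ≈ 16515 mm.
Then N = f²/(c·h) = 34² / (0.02 × 16515) = 1156 / 330.31 ≈ 3.50.

f/3.50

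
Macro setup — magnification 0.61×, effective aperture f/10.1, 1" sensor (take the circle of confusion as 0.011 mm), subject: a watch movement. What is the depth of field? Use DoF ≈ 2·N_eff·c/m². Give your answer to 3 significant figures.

0.597 mm

At magnification m, DoF ≈ 2·N_eff·c/m² = 2 × 10.1 × 0.011 / 0.61² = 0.2222 / 0.3721 ≈ 0.597 mm.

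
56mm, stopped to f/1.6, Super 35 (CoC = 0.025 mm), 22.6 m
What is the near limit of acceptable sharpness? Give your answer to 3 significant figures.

17.6 m

Hyperfocal distance H = f²/(N·c) + f = 56²/(1.6 × 0.025) + 56 = 3136/0.04 + 56 ≈ 78456.0 mm ≈ 78.46 m.
Near limit Dn = s·(H − f)/(H + s − 2f) = 22600 × (78456.0 − 56) / (78456.0 + 22600 − 2 × 56) = 22600 × 78400.0 / 100944.0 ≈ 17553 mm ≈ 17.6 m.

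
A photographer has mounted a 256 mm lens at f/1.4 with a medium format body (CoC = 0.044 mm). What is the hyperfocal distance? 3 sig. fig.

Hyperfocal distance H = f²/(N·c) + f = 256²/(1.4 × 0.044) + 256 = 65536/0.0616 + 256 ≈ 1064152.1 mm ≈ 1060 m.

1060 m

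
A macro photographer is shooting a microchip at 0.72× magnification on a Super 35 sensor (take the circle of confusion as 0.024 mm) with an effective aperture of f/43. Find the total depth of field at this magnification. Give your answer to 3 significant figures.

3.98 mm

At magnification m, DoF ≈ 2·N_eff·c/m² = 2 × 43 × 0.024 / 0.72² = 2.064 / 0.5184 ≈ 3.98 mm.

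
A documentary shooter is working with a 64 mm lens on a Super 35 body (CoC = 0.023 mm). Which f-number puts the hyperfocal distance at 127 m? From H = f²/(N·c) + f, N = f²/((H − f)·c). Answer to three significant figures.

f/1.40

Rearrange H = f²/(N·c) + f for N: N = f² / ((H − f)·c).
N = 64² / ((127000 − 64) × 0.023) = 4096 / 2920 ≈ 1.40.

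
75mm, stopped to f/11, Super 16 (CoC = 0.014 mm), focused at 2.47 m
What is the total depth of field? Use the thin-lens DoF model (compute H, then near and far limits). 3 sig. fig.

325 mm

Hyperfocal distance H = f²/(N·c) + f = 75²/(11 × 0.014) + 75 = 5625/0.154 + 75 ≈ 36601.0 mm ≈ 36.60 m.
Near limit Dn = s·(H − f)/(H + s − 2f) = 2470 × (36601.0 − 75) / (36601.0 + 2470 − 2 × 75) = 2470 × 36526.0 / 38921.0 ≈ 2318.01 mm.
Far limit Df = s·(H − f)/(H − s) = 2470 × (36601.0 − 75) / (36601.0 − 2470) = 2470 × 36526.0 / 34131.0 ≈ 2643.32 mm.
Depth of field = Df − Dn = 2643.32 − 2318.01 ≈ 325.31 mm.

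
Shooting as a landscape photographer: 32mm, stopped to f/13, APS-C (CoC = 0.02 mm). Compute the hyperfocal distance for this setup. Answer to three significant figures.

3.97 m

Hyperfocal distance H = f²/(N·c) + f = 32²/(13 × 0.02) + 32 = 1024/0.26 + 32 ≈ 3970.5 mm ≈ 3.97 m.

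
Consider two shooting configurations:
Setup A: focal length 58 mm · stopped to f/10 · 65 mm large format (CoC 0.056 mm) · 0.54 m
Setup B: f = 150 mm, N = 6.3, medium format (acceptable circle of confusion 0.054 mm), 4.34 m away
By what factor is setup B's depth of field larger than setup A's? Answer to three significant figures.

6.33

Setup A: H = 58²/(10×0.056) + 58 ≈ 6065.1 mm; DoF = Df − Dn = 587.108 − 499.890 ≈ 87.218 mm.
Setup B: H = 150²/(6.3×0.054) + 150 ≈ 66287.6 mm; DoF = Df − Dn = 4633.55 − 4081.43 ≈ 552.12 mm.
Ratio = 552.12 / 87.218 ≈ 6.33.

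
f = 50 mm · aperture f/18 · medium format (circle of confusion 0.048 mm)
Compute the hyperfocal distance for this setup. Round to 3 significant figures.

Hyperfocal distance H = f²/(N·c) + f = 50²/(18 × 0.048) + 50 = 2500/0.864 + 50 ≈ 2943.5 mm ≈ 2.94 m.

2.94 m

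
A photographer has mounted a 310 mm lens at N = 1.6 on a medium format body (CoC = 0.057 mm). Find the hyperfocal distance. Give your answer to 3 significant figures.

Hyperfocal distance H = f²/(N·c) + f = 310²/(1.6 × 0.057) + 310 = 96100/0.0912 + 310 ≈ 1054038.1 mm ≈ 1050 m.

1050 m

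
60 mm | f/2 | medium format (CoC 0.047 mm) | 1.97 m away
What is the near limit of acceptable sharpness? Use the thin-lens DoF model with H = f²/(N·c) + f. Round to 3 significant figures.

Hyperfocal distance H = f²/(N·c) + f = 60²/(2 × 0.047) + 60 = 3600/0.094 + 60 ≈ 38357.9 mm ≈ 38.36 m.
Near limit Dn = s·(H − f)/(H + s − 2f) = 1970 × (38357.9 − 60) / (38357.9 + 1970 − 2 × 60) = 1970 × 38297.9 / 40207.9 ≈ 1876.4 mm ≈ 1.88 m.

1.88 m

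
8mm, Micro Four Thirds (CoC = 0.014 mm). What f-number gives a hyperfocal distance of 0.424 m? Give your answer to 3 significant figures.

f/11

Rearrange H = f²/(N·c) + f for N: N = f² / ((H − f)·c).
N = 8² / ((424 − 8) × 0.014) = 64 / 5.824 ≈ 11.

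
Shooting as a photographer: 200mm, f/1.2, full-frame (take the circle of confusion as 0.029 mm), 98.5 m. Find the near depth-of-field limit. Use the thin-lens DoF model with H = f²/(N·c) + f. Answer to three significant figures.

Hyperfocal distance H = f²/(N·c) + f = 200²/(1.2 × 0.029) + 200 = 40000/0.0348 + 200 ≈ 1149625.3 mm ≈ 1150 m.
Near limit Dn = s·(H − f)/(H + s − 2f) = 98500 × (1149625.3 − 200) / (1149625.3 + 98500 − 2 × 200) = 98500 × 1149425.3 / 1247725.3 ≈ 90740 mm ≈ 90.7 m.

90.7 m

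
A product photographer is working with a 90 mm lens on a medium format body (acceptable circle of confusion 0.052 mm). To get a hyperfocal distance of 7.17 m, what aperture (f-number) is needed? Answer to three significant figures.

f/22

Rearrange H = f²/(N·c) + f for N: N = f² / ((H − f)·c).
N = 90² / ((7170 − 90) × 0.052) = 8100 / 368.2 ≈ 22.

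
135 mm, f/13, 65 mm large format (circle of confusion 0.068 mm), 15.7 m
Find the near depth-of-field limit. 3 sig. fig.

Hyperfocal distance H = f²/(N·c) + f = 135²/(13 × 0.068) + 135 = 18225/0.884 + 135 ≈ 20751.5 mm ≈ 20.75 m.
Near limit Dn = s·(H − f)/(H + s − 2f) = 15700 × (20751.5 − 135) / (20751.5 + 15700 − 2 × 135) = 15700 × 20616.5 / 36181.5 ≈ 8946.0 mm ≈ 8.95 m.

8.95 m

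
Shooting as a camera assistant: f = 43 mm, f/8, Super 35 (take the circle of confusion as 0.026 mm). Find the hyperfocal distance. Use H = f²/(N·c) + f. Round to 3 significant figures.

8.93 m

Hyperfocal distance H = f²/(N·c) + f = 43²/(8 × 0.026) + 43 = 1849/0.208 + 43 ≈ 8932.4 mm ≈ 8.93 m.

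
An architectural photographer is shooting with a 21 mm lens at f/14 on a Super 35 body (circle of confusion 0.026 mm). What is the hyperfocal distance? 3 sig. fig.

Hyperfocal distance H = f²/(N·c) + f = 21²/(14 × 0.026) + 21 = 441/0.364 + 21 ≈ 1232.5 mm ≈ 1.23 m.

1.23 m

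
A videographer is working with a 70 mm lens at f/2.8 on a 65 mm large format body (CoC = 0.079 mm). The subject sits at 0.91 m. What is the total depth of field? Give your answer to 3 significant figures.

Hyperfocal distance H = f²/(N·c) + f = 70²/(2.8 × 0.079) + 70 = 4900/0.2212 + 70 ≈ 22221.9 mm ≈ 22.22 m.
Near limit Dn = s·(H − f)/(H + s − 2f) = 910 × (22221.9 − 70) / (22221.9 + 910 − 2 × 70) = 910 × 22151.9 / 22991.9 ≈ 876.754 mm.
Far limit Df = s·(H − f)/(H − s) = 910 × (22221.9 − 70) / (22221.9 − 910) = 910 × 22151.9 / 21311.9 ≈ 945.867 mm.
Depth of field = Df − Dn = 945.867 − 876.754 ≈ 69.113 mm.

69.1 mm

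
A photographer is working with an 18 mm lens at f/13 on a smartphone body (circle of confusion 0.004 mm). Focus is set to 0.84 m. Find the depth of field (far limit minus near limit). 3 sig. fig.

Hyperfocal distance H = f²/(N·c) + f = 18²/(13 × 0.004) + 18 = 324/0.052 + 18 ≈ 6248.8 mm ≈ 6.249 m.
Near limit Dn = s·(H − f)/(H + s − 2f) = 840 × (6248.8 − 18) / (6248.8 + 840 − 2 × 18) = 840 × 6230.8 / 7052.8 ≈ 742.10 mm.
Far limit Df = s·(H − f)/(H − s) = 840 × (6248.8 − 18) / (6248.8 − 840) = 840 × 6230.8 / 5408.8 ≈ 967.66 mm.
Depth of field = Df − Dn = 967.66 − 742.10 ≈ 225.56 mm.

226 mm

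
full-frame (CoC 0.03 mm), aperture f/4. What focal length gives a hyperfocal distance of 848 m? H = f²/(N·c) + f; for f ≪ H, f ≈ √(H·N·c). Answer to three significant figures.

From H = f²/(N·c) + f, with f ≪ H: f ≈ √(H·N·c) = √(848000 × 4 × 0.03) = √101760 ≈ 319.0 mm.
The +f correction barely moves this — solving exactly, f² + N·c·f − N·c·H = 0 ⇒ f = (−N·c + √((N·c)² + 4·N·c·H))/2 = (−0.12 + √407040)/2 ≈ 318.94 mm, so f ≈ 319 mm.

319 mm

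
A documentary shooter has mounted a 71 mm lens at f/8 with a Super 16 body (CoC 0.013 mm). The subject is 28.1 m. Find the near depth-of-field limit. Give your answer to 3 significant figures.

17.8 m

Hyperfocal distance H = f²/(N·c) + f = 71²/(8 × 0.013) + 71 = 5041/0.104 + 71 ≈ 48542.2 mm ≈ 48.54 m.
Near limit Dn = s·(H − f)/(H + s − 2f) = 28100 × (48542.2 − 71) / (48542.2 + 28100 − 2 × 71) = 28100 × 48471.2 / 76500.2 ≈ 17804 mm ≈ 17.8 m.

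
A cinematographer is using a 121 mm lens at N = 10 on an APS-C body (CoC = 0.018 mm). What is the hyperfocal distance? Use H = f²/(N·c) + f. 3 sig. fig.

Hyperfocal distance H = f²/(N·c) + f = 121²/(10 × 0.018) + 121 = 14641/0.18 + 121 ≈ 81459.9 mm ≈ 81.5 m.

81.5 m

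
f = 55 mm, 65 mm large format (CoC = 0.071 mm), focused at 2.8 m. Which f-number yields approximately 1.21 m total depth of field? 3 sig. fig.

Write h = H − f = f²/(N·c). The thin-lens limits are Dn = s·h/(h + (s−f)) and Df = s·h/(h − (s−f)), so DoF = Df − Dn = 2·s·(s−f)·h / (h² − (s−f)²).
That is a quadratic in h: DoF·h² − 2·s·(s−f)·h − DoF·(s−f)² = 0 ⇒ h = (s−f)·(s + √(s² + DoF²)) / DoF = 2745 × (2800 + √(2800² + 1210²)) / 1210 = 2745 × (2800 + 3050.26) / 1210 ≈ 13272 mm.
Then N = f²/(c·h) = 55² / (0.071 × 13272) = 3025 / 942.30 ≈ 3.21.

f/3.21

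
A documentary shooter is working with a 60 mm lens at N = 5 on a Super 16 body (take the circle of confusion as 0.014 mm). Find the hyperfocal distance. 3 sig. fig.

51.5 m

Hyperfocal distance H = f²/(N·c) + f = 60²/(5 × 0.014) + 60 = 3600/0.07 + 60 ≈ 51488.6 mm ≈ 51.5 m.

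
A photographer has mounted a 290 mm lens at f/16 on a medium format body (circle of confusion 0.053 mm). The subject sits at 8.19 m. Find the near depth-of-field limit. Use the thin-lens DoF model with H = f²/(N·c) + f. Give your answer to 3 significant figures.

Hyperfocal distance H = f²/(N·c) + f = 290²/(16 × 0.053) + 290 = 84100/0.848 + 290 ≈ 99464.5 mm ≈ 99.46 m.
Near limit Dn = s·(H − f)/(H + s − 2f) = 8190 × (99464.5 − 290) / (99464.5 + 8190 − 2 × 290) = 8190 × 99174.5 / 107074.5 ≈ 7585.7 mm ≈ 7.59 m.

7.59 m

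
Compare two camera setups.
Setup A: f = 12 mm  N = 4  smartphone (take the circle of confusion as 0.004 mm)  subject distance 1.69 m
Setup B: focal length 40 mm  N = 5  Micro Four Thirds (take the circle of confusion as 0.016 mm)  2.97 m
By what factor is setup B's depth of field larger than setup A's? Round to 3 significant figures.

Setup A: H = 12²/(4×0.004) + 12 ≈ 9012.0 mm; DoF = Df − Dn = 2077.30 − 1424.42 ≈ 652.88 mm.
Setup B: H = 40²/(5×0.016) + 40 ≈ 20040.0 mm; DoF = Df − Dn = 3479.79 − 2590.49 ≈ 889.30 mm.
Ratio = 889.30 / 652.88 ≈ 1.36.

1.36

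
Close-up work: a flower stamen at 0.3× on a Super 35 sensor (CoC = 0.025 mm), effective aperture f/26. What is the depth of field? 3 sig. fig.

At magnification m, DoF ≈ 2·N_eff·c/m² = 2 × 26 × 0.025 / 0.3² = 1.3 / 0.09 ≈ 14.4 mm.

14.4 mm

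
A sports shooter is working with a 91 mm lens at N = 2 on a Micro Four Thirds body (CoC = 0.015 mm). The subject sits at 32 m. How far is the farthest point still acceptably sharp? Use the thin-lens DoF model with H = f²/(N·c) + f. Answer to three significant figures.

Hyperfocal distance H = f²/(N·c) + f = 91²/(2 × 0.015) + 91 = 8281/0.03 + 91 ≈ 276124.3 mm ≈ 276.1 m.
Far limit Df = s·(H − f)/(H − s) = 32000 × (276124.3 − 91) / (276124.3 − 32000) = 32000 × 276033.3 / 244124.3 ≈ 36183 mm ≈ 36.2 m.

36.2 m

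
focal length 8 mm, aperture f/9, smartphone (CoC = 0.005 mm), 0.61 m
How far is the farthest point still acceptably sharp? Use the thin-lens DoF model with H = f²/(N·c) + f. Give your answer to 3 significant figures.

Hyperfocal distance H = f²/(N·c) + f = 8²/(9 × 0.005) + 8 = 64/0.045 + 8 ≈ 1430.2 mm ≈ 1.430 m.
Far limit Df = s·(H − f)/(H − s) = 610 × (1430.2 − 8) / (1430.2 − 610) = 610 × 1422.2 / 820.2 ≈ 1057.7 mm ≈ 1.06 m.

1.06 m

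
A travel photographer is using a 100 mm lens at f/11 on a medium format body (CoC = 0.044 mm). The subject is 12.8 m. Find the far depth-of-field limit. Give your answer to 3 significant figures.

33.2 m

Hyperfocal distance H = f²/(N·c) + f = 100²/(11 × 0.044) + 100 = 10000/0.484 + 100 ≈ 20761.2 mm ≈ 20.76 m.
Far limit Df = s·(H − f)/(H − s) = 12800 × (20761.2 − 100) / (20761.2 − 12800) = 12800 × 20661.2 / 7961.2 ≈ 33219 mm ≈ 33.2 m.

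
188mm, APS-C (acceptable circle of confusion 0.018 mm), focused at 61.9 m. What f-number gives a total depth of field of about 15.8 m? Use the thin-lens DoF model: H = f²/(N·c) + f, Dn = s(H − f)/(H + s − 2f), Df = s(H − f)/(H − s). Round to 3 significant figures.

Write h = H − f = f²/(N·c). The thin-lens limits are Dn = s·h/(h + (s−f)) and Df = s·h/(h − (s−f)), so DoF = Df − Dn = 2·s·(s−f)·h / (h² − (s−f)²).
That is a quadratic in h: DoF·h² − 2·s·(s−f)·h − DoF·(s−f)² = 0 ⇒ h = (s−f)·(s + √(s² + DoF²)) / DoF = 61712 × (61900 + √(61900² + 15800²)) / 15800 = 61712 × (61900 + 63884.7) / 15800 ≈ 491293 mm.
Then N = f²/(c·h) = 188² / (0.018 × 491293) = 35344 / 8843.3 ≈ 4.

f/4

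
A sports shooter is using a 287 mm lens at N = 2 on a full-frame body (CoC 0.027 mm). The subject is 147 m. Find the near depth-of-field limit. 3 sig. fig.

134 m

Hyperfocal distance H = f²/(N·c) + f = 287²/(2 × 0.027) + 287 = 82369/0.054 + 287 ≈ 1525638.9 mm ≈ 1526 m.
Near limit Dn = s·(H − f)/(H + s − 2f) = 147000 × (1525638.9 − 287) / (1525638.9 + 147000 − 2 × 287) = 147000 × 1525351.9 / 1672064.9 ≈ 134102 mm ≈ 134 m.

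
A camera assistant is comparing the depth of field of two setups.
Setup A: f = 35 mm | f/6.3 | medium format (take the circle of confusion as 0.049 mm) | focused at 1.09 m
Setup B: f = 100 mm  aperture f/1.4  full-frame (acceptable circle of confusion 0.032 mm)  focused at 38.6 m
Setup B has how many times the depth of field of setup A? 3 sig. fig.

22.0

Setup A: H = 35²/(6.3×0.049) + 35 ≈ 4003.3 mm; DoF = Df − Dn = 1484.73 − 861.07 ≈ 623.66 mm.
Setup B: H = 100²/(1.4×0.032) + 100 ≈ 223314.3 mm; DoF = Df − Dn = 46645 − 32922 ≈ 13723 mm.
Ratio = 13723 / 623.66 ≈ 22.0.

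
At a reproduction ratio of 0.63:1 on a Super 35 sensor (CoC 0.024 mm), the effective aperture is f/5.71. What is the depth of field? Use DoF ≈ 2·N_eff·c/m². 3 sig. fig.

At magnification m, DoF ≈ 2·N_eff·c/m² = 2 × 5.71 × 0.024 / 0.63² = 0.2741 / 0.3969 ≈ 0.691 mm.

0.691 mm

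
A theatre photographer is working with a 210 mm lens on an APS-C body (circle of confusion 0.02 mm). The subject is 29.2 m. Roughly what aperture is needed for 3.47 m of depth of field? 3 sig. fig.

Write h = H − f = f²/(N·c). The thin-lens limits are Dn = s·h/(h + (s−f)) and Df = s·h/(h − (s−f)), so DoF = Df − Dn = 2·s·(s−f)·h / (h² − (s−f)²).
That is a quadratic in h: DoF·h² − 2·s·(s−f)·h − DoF·(s−f)² = 0 ⇒ h = (s−f)·(s + √(s² + DoF²)) / DoF = 28990 × (29200 + √(29200² + 3470²)) / 3470 = 28990 × (29200 + 29405.5) / 3470 ≈ 489617 mm.
Then N = f²/(c·h) = 210² / (0.02 × 489617) = 44100 / 9792.3 ≈ 4.50.

f/4.50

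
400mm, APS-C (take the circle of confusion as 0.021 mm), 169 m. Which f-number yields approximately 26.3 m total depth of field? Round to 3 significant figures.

Write h = H − f = f²/(N·c). The thin-lens limits are Dn = s·h/(h + (s−f)) and Df = s·h/(h − (s−f)), so DoF = Df − Dn = 2·s·(s−f)·h / (h² − (s−f)²).
That is a quadratic in h: DoF·h² − 2·s·(s−f)·h − DoF·(s−f)² = 0 ⇒ h = (s−f)·(s + √(s² + DoF²)) / DoF = 168600 × (169000 + √(169000² + 26300²)) / 26300 = 168600 × (169000 + 171034) / 26300 ≈ 2179839 mm.
Then N = f²/(c·h) = 400² / (0.021 × 2179839) = 160000 / 45777 ≈ 3.50.

f/3.50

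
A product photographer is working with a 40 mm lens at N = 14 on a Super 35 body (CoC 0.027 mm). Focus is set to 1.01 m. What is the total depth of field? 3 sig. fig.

Hyperfocal distance H = f²/(N·c) + f = 40²/(14 × 0.027) + 40 = 1600/0.378 + 40 ≈ 4272.8 mm ≈ 4.273 m.
Near limit Dn = s·(H − f)/(H + s − 2f) = 1010 × (4272.8 − 40) / (4272.8 + 1010 − 2 × 40) = 1010 × 4232.8 / 5202.8 ≈ 821.70 mm.
Far limit Df = s·(H − f)/(H − s) = 1010 × (4272.8 − 40) / (4272.8 − 1010) = 1010 × 4232.8 / 3262.8 ≈ 1310.26 mm.
Depth of field = Df − Dn = 1310.26 − 821.70 ≈ 488.56 mm.

489 mm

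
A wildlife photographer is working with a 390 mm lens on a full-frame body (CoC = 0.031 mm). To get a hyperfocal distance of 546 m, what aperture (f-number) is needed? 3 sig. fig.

Rearrange H = f²/(N·c) + f for N: N = f² / ((H − f)·c).
N = 390² / ((546000 − 390) × 0.031) = 152100 / 16914 ≈ 8.99.

f/8.99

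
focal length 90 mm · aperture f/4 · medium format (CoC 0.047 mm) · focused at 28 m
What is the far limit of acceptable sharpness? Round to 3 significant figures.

79.5 m

Hyperfocal distance H = f²/(N·c) + f = 90²/(4 × 0.047) + 90 = 8100/0.188 + 90 ≈ 43175.1 mm ≈ 43.18 m.
Far limit Df = s·(H − f)/(H − s) = 28000 × (43175.1 − 90) / (43175.1 − 28000) = 28000 × 43085.1 / 15175.1 ≈ 79497 mm ≈ 79.5 m.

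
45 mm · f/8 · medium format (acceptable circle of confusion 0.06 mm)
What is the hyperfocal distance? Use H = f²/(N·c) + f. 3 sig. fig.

4.26 m

Hyperfocal distance H = f²/(N·c) + f = 45²/(8 × 0.06) + 45 = 2025/0.48 + 45 ≈ 4263.8 mm ≈ 4.26 m.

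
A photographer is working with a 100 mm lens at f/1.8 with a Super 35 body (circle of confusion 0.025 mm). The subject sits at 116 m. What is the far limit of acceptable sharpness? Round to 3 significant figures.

242 m

Hyperfocal distance H = f²/(N·c) + f = 100²/(1.8 × 0.025) + 100 = 10000/0.045 + 100 ≈ 222322.2 mm ≈ 222.3 m.
Far limit Df = s·(H − f)/(H − s) = 116000 × (222322.2 − 100) / (222322.2 − 116000) = 116000 × 222222.2 / 106322.2 ≈ 242450 mm ≈ 242 m.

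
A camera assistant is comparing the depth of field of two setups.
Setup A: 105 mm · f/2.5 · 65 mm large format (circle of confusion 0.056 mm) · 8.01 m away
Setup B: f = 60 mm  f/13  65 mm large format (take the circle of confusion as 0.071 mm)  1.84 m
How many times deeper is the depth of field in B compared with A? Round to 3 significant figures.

1.31

Setup A: H = 105²/(2.5×0.056) + 105 ≈ 78855.0 mm; DoF = Df − Dn = 8903.8 − 7279.3 ≈ 1624.5 mm.
Setup B: H = 60²/(13×0.071) + 60 ≈ 3960.3 mm; DoF = Df − Dn = 3384.7 − 1263.4 ≈ 2121.3 mm.
Ratio = 2121.3 / 1624.5 ≈ 1.31.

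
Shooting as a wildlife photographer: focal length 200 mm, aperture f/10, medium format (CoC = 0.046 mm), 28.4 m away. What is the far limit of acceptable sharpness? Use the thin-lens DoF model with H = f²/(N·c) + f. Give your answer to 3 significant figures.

Hyperfocal distance H = f²/(N·c) + f = 200²/(10 × 0.046) + 200 = 40000/0.46 + 200 ≈ 87156.5 mm ≈ 87.16 m.
Far limit Df = s·(H − f)/(H − s) = 28400 × (87156.5 − 200) / (87156.5 − 28400) = 28400 × 86956.5 / 58756.5 ≈ 42030 mm ≈ 42.0 m.

42.0 m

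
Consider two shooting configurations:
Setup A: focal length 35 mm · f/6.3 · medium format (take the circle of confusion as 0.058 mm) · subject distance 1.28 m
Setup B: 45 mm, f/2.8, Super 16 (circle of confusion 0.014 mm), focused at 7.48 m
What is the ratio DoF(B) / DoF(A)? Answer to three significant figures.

1.99

Setup A: H = 35²/(6.3×0.058) + 35 ≈ 3387.5 mm; DoF = Df − Dn = 2036.2 − 933.4 ≈ 1102.8 mm.
Setup B: H = 45²/(2.8×0.014) + 45 ≈ 51703.2 mm; DoF = Df − Dn = 8737.6 − 6538.9 ≈ 2198.7 mm.
Ratio = 2198.7 / 1102.8 ≈ 1.99.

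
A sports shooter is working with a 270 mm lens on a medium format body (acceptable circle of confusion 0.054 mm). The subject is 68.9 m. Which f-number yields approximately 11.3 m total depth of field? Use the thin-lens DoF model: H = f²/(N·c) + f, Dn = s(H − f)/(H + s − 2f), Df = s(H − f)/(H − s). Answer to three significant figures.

Write h = H − f = f²/(N·c). The thin-lens limits are Dn = s·h/(h + (s−f)) and Df = s·h/(h − (s−f)), so DoF = Df − Dn = 2·s·(s−f)·h / (h² − (s−f)²).
That is a quadratic in h: DoF·h² − 2·s·(s−f)·h − DoF·(s−f)² = 0 ⇒ h = (s−f)·(s + √(s² + DoF²)) / DoF = 68630 × (68900 + √(68900² + 11300²)) / 11300 = 68630 × (68900 + 69820.5) / 11300 ≈ 842512 mm.
Then N = f²/(c·h) = 270² / (0.054 × 842512) = 72900 / 45496 ≈ 1.60.

f/1.60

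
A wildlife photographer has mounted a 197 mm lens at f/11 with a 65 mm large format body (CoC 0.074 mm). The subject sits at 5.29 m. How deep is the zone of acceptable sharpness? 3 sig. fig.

Hyperfocal distance H = f²/(N·c) + f = 197²/(11 × 0.074) + 197 = 38809/0.814 + 197 ≈ 47873.9 mm ≈ 47.87 m.
Near limit Dn = s·(H − f)/(H + s − 2f) = 5290 × (47873.9 − 197) / (47873.9 + 5290 − 2 × 197) = 5290 × 47676.9 / 52769.9 ≈ 4779.4 mm.
Far limit Df = s·(H − f)/(H − s) = 5290 × (47873.9 − 197) / (47873.9 − 5290) = 5290 × 47676.9 / 42583.9 ≈ 5922.7 mm.
Depth of field = Df − Dn = 5922.7 − 4779.4 ≈ 1143.3 mm ≈ 1.14 m.

1.14 m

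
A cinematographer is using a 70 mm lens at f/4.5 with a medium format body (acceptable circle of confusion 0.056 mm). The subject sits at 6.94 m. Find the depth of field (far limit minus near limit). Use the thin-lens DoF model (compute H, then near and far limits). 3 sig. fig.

Hyperfocal distance H = f²/(N·c) + f = 70²/(4.5 × 0.056) + 70 = 4900/0.252 + 70 ≈ 19514.4 mm ≈ 19.51 m.
Near limit Dn = s·(H − f)/(H + s − 2f) = 6940 × (19514.4 − 70) / (19514.4 + 6940 − 2 × 70) = 6940 × 19444.4 / 26314.4 ≈ 5128.2 mm.
Far limit Df = s·(H − f)/(H − s) = 6940 × (19514.4 − 70) / (19514.4 − 6940) = 6940 × 19444.4 / 12574.4 ≈ 10731.6 mm.
Depth of field = Df − Dn = 10731.6 − 5128.2 ≈ 5603.4 mm ≈ 5.60 m.

5.60 m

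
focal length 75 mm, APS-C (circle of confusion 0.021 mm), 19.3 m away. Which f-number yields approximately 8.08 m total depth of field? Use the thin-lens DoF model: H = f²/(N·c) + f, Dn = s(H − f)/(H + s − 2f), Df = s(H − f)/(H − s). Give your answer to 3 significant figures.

f/2.80

Write h = H − f = f²/(N·c). The thin-lens limits are Dn = s·h/(h + (s−f)) and Df = s·h/(h − (s−f)), so DoF = Df − Dn = 2·s·(s−f)·h / (h² − (s−f)²).
That is a quadratic in h: DoF·h² − 2·s·(s−f)·h − DoF·(s−f)² = 0 ⇒ h = (s−f)·(s + √(s² + DoF²)) / DoF = 19225 × (19300 + √(19300² + 8080²)) / 8080 = 19225 × (19300 + 20923.1) / 8080 ≈ 95704 mm.
Then N = f²/(c·h) = 75² / (0.021 × 95704) = 5625 / 2009.8 ≈ 2.80.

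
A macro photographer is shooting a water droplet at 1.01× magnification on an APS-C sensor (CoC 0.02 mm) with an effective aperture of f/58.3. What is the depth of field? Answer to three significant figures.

At magnification m, DoF ≈ 2·N_eff·c/m² = 2 × 58.3 × 0.02 / 1.01² = 2.332 / 1.02 ≈ 2.29 mm.

2.29 mm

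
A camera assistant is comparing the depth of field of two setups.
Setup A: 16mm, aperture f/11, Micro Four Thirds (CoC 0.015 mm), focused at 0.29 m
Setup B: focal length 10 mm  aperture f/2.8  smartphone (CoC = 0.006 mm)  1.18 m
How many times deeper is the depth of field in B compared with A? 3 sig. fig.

4.56

Setup A: H = 16²/(11×0.015) + 16 ≈ 1567.5 mm; DoF = Df − Dn = 352.20 − 246.47 ≈ 105.73 mm.
Setup B: H = 10²/(2.8×0.006) + 10 ≈ 5962.4 mm; DoF = Df − Dn = 1468.68 − 986.16 ≈ 482.52 mm.
Ratio = 482.52 / 105.73 ≈ 4.56.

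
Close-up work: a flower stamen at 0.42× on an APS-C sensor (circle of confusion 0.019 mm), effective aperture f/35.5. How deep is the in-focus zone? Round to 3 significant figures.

At magnification m, DoF ≈ 2·N_eff·c/m² = 2 × 35.5 × 0.019 / 0.42² = 1.349 / 0.1764 ≈ 7.65 mm.

7.65 mm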